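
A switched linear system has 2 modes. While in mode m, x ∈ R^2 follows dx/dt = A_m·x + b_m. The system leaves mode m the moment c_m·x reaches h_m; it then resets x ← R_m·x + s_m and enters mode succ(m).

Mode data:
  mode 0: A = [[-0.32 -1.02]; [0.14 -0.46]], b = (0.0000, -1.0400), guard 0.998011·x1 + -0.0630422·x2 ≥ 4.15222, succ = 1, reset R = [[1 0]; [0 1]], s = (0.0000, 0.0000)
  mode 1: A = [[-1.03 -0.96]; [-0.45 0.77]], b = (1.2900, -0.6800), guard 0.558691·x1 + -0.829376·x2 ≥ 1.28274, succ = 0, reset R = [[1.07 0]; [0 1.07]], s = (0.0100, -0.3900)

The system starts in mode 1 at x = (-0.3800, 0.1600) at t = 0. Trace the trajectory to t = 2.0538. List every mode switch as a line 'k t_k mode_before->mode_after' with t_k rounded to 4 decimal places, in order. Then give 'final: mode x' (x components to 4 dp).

Mode 1: guard c·x = 1.2827 hit at Δt = 1.0672 (t = 1.0672), x⁻ = (0.9289, -0.9209) → reset → x⁺ = (1.0039, -1.3754), jump to mode 0
Mode 0: flow for 0.9866 to horizon, guard not reached → x = (2.0020, -1.5258)

1 1.0672 1->0
final: 0 2.0020 -1.5258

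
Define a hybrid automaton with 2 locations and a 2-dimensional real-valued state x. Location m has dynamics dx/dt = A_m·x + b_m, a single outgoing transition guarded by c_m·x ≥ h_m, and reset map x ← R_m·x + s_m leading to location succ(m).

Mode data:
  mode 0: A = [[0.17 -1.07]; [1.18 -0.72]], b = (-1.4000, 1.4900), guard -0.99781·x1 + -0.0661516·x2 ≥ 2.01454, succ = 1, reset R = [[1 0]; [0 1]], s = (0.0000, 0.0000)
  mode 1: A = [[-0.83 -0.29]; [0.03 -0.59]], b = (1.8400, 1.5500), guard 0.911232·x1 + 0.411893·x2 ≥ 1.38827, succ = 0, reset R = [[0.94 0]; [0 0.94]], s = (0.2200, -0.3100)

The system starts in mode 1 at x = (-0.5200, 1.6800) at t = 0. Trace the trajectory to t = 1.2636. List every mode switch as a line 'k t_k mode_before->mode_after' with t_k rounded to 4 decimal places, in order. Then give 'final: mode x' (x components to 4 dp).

1 0.9201 1->0
final: 0 -0.3498 1.8089

Mode 1: guard c·x = 1.3883 hit at Δt = 0.9201 (t = 0.9201), x⁻ = (0.5832, 2.0801) → reset → x⁺ = (0.7683, 1.6453), jump to mode 0
Mode 0: flow for 0.3435 to horizon, guard not reached → x = (-0.3498, 1.8089)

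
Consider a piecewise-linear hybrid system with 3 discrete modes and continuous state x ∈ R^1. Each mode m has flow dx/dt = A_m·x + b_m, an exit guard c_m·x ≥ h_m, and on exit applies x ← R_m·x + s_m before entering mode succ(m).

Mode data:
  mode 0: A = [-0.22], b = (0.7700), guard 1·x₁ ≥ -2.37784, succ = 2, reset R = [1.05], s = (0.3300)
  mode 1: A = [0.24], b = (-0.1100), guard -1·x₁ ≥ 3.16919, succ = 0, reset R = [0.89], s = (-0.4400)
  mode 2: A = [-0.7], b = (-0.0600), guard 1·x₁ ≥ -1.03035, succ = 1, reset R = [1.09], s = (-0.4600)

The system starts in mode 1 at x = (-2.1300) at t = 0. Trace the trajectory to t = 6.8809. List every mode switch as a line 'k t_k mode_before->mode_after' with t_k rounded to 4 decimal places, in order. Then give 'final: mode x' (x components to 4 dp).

Mode 1: guard c·x = 3.1692 hit at Δt = 1.4064 (t = 1.4064), x⁻ = (-3.1692) → reset → x⁺ = (-3.2606), jump to mode 0
Mode 0: guard c·x = -2.3778 hit at Δt = 0.6360 (t = 2.0424), x⁻ = (-2.3778) → reset → x⁺ = (-2.1667), jump to mode 2
Mode 2: guard c·x = -1.0304 hit at Δt = 1.1283 (t = 3.1707), x⁻ = (-1.0304) → reset → x⁺ = (-1.5831), jump to mode 1
Mode 1: guard c·x = 3.1692 hit at Δt = 2.3954 (t = 5.5661), x⁻ = (-3.1692) → reset → x⁺ = (-3.2606), jump to mode 0
Mode 0: guard c·x = -2.3778 hit at Δt = 0.6360 (t = 6.2021), x⁻ = (-2.3778) → reset → x⁺ = (-2.1667), jump to mode 2
Mode 2: flow for 0.6788 to horizon, guard not reached → x = (-1.3797)

1 1.4064 1->0
2 2.0424 0->2
3 3.1707 2->1
4 5.5661 1->0
5 6.2021 0->2
final: 2 -1.3797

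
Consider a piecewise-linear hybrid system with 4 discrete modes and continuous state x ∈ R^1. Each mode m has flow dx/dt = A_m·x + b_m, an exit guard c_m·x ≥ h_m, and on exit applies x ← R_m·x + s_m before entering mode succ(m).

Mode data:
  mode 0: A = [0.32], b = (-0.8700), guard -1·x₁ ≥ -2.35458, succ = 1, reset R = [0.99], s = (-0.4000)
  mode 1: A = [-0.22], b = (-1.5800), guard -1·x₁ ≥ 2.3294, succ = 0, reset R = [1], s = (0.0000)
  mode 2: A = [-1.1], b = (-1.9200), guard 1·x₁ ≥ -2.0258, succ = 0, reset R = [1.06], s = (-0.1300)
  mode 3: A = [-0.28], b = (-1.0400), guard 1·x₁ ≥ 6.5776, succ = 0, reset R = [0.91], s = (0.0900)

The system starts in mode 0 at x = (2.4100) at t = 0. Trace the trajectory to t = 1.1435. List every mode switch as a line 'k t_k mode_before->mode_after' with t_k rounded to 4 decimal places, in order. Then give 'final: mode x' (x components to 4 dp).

Mode 0: guard c·x = -2.3546 hit at Δt = 0.5159 (t = 0.5159), x⁻ = (2.3546) → reset → x⁺ = (1.9310), jump to mode 1
Mode 1: flow for 0.6276 to horizon, guard not reached → x = (0.7558)

1 0.5159 0->1
final: 1 0.7558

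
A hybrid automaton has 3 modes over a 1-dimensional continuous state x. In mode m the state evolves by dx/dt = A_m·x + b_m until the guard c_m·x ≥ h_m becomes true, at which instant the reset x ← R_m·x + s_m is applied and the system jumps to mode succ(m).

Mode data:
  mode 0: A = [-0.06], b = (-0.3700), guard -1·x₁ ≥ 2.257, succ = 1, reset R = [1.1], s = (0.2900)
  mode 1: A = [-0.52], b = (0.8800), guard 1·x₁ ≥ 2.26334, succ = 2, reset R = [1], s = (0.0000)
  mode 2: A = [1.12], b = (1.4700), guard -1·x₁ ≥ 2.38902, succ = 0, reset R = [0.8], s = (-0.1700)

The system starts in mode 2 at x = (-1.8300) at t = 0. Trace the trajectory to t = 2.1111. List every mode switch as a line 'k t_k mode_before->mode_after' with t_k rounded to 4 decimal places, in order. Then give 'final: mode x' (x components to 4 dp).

Mode 2: guard c·x = 2.3890 hit at Δt = 0.6540 (t = 0.6540), x⁻ = (-2.3890) → reset → x⁺ = (-2.0812), jump to mode 0
Mode 0: guard c·x = 2.2570 hit at Δt = 0.7330 (t = 1.3870), x⁻ = (-2.2570) → reset → x⁺ = (-2.1927), jump to mode 1
Mode 1: flow for 0.7241 to horizon, guard not reached → x = (-0.9737)

1 0.6540 2->0
2 1.3870 0->1
final: 1 -0.9737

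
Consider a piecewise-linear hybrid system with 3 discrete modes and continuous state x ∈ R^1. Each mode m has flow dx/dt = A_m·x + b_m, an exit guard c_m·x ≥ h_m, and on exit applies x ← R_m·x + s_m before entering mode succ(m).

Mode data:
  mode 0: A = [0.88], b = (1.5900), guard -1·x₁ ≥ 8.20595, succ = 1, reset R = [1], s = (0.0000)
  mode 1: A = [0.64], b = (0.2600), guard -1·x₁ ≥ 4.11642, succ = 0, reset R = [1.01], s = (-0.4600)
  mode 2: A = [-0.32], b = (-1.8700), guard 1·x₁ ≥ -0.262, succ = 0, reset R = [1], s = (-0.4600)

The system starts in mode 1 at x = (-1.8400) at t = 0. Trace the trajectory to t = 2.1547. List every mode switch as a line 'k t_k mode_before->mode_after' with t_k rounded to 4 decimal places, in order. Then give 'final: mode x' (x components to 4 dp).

Mode 1: guard c·x = 4.1164 hit at Δt = 1.4856 (t = 1.4856), x⁻ = (-4.1164) → reset → x⁺ = (-4.6176), jump to mode 0
Mode 0: flow for 0.6691 to horizon, guard not reached → x = (-6.8714)

1 1.4856 1->0
final: 0 -6.8714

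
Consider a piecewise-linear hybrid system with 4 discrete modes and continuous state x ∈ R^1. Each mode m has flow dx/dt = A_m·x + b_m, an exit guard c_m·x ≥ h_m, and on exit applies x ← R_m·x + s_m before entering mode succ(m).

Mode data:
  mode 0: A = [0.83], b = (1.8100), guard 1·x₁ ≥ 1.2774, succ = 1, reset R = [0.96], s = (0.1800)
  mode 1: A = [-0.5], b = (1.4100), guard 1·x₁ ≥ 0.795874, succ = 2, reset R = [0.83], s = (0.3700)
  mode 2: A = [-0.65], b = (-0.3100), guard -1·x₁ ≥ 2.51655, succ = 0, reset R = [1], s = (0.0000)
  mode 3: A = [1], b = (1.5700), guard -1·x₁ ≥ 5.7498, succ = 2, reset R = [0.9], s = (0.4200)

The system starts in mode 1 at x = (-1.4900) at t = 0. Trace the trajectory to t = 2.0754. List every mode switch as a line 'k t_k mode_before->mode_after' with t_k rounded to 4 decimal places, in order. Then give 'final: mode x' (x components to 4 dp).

Mode 1: guard c·x = 0.7959 hit at Δt = 1.5116 (t = 1.5116), x⁻ = (0.7959) → reset → x⁺ = (1.0306), jump to mode 2
Mode 2: flow for 0.5638 to horizon, guard not reached → x = (0.5680)

1 1.5116 1->2
final: 2 0.5680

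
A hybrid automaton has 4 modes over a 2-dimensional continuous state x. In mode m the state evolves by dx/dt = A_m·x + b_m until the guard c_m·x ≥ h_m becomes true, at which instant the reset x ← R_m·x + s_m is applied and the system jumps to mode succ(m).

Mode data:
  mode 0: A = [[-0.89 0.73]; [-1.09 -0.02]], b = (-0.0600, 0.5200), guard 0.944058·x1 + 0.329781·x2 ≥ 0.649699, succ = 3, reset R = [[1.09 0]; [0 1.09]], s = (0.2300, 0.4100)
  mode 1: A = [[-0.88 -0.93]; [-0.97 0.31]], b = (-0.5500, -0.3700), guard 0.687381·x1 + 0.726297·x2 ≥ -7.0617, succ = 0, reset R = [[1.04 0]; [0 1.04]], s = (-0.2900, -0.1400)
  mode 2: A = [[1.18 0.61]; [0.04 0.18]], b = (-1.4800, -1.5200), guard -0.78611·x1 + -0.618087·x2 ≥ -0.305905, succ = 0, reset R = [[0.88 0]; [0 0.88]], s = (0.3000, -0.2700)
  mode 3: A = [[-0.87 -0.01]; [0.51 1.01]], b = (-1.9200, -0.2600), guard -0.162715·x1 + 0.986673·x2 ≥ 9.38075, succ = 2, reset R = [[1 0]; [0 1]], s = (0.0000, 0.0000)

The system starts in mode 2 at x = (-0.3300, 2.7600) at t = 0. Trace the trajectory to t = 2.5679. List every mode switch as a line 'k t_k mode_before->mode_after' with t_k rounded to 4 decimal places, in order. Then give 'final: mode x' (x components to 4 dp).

Mode 2: guard c·x = -0.3059 hit at Δt = 0.8814 (t = 0.8814), x⁻ = (-0.9959, 1.7615) → reset → x⁺ = (-0.5764, 1.2801), jump to mode 0
Mode 0: guard c·x = 0.6497 hit at Δt = 0.5450 (t = 1.4264), x⁻ = (0.1015, 1.6796) → reset → x⁺ = (0.3406, 2.2408), jump to mode 3
Mode 3: flow for 1.1415 to horizon, guard not reached → x = (-1.2934, 6.0448)

1 0.8814 2->0
2 1.4264 0->3
final: 3 -1.2934 6.0448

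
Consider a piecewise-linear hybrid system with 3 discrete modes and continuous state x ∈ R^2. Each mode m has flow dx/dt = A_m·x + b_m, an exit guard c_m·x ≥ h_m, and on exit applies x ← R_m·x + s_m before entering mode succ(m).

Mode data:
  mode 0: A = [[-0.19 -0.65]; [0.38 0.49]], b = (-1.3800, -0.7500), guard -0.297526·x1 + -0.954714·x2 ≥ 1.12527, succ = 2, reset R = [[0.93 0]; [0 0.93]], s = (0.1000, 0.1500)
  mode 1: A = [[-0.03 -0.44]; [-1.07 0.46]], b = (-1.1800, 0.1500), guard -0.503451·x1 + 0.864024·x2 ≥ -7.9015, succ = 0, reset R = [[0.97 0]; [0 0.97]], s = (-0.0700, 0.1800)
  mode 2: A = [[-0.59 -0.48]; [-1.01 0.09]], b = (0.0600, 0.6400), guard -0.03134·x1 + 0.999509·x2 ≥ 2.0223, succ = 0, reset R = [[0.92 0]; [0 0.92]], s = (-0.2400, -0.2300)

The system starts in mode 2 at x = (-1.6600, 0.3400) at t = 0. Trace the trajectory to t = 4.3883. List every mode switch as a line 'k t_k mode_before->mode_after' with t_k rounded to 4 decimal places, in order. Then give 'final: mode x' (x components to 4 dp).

Mode 2: guard c·x = 2.0223 hit at Δt = 0.7361 (t = 0.7361), x⁻ = (-1.3908, 1.9797) → reset → x⁺ = (-1.5195, 1.5913), jump to mode 0
Mode 0: guard c·x = 1.1253 hit at Δt = 1.3019 (t = 2.0380), x⁻ = (-3.4352, -0.1081) → reset → x⁺ = (-3.0948, 0.0495), jump to mode 2
Mode 2: guard c·x = 2.0223 hit at Δt = 0.5458 (t = 2.5838), x⁻ = (-2.4543, 1.9463) → reset → x⁺ = (-2.4980, 1.5606), jump to mode 0
Mode 0: guard c·x = 1.1253 hit at Δt = 0.9944 (t = 3.5782), x⁻ = (-3.8298, 0.0149) → reset → x⁺ = (-3.4617, 0.1638), jump to mode 2
Mode 2: guard c·x = 2.0223 hit at Δt = 0.4579 (t = 4.0361), x⁻ = (-2.8313, 1.9345) → reset → x⁺ = (-2.8448, 1.5498), jump to mode 0
Mode 0: flow for 0.3522 to horizon, guard not reached → x = (-3.4259, 1.0949)

1 0.7361 2->0
2 2.0380 0->2
3 2.5838 2->0
4 3.5782 0->2
5 4.0361 2->0
final: 0 -3.4259 1.0949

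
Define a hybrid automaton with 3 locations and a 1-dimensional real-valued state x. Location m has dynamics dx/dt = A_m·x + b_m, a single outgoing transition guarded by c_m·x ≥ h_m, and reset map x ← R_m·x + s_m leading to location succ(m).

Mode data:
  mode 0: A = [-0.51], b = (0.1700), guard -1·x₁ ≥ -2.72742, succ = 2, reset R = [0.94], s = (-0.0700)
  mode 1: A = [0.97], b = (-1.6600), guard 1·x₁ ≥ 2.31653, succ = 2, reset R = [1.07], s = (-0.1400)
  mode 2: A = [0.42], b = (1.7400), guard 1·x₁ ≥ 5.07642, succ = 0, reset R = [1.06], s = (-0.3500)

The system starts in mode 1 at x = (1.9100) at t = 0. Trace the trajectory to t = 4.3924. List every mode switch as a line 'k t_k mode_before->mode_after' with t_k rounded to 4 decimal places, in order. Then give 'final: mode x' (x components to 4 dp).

1 1.1484 1->2
2 1.9873 2->0
3 3.3090 0->2
4 4.0916 2->0
final: 0 4.3629

Mode 1: guard c·x = 2.3165 hit at Δt = 1.1484 (t = 1.1484), x⁻ = (2.3165) → reset → x⁺ = (2.3387), jump to mode 2
Mode 2: guard c·x = 5.0764 hit at Δt = 0.8389 (t = 1.9873), x⁻ = (5.0764) → reset → x⁺ = (5.0310), jump to mode 0
Mode 0: guard c·x = -2.7274 hit at Δt = 1.3217 (t = 3.3090), x⁻ = (2.7274) → reset → x⁺ = (2.4938), jump to mode 2
Mode 2: guard c·x = 5.0764 hit at Δt = 0.7826 (t = 4.0916), x⁻ = (5.0764) → reset → x⁺ = (5.0310), jump to mode 0
Mode 0: flow for 0.3008 to horizon, guard not reached → x = (4.3629)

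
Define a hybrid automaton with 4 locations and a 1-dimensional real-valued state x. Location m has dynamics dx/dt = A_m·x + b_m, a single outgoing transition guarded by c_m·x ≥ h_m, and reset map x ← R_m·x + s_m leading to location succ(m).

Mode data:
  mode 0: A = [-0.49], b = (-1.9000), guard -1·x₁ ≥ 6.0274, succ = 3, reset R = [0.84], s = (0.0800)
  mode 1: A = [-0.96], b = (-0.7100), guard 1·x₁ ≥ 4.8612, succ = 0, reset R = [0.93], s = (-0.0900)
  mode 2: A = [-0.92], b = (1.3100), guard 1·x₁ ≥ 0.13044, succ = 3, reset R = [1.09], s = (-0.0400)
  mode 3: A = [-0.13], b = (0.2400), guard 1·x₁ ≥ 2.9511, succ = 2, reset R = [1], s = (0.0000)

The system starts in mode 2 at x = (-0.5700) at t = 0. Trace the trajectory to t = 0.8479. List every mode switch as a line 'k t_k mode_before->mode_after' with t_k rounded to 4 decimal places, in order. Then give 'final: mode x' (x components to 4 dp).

Mode 2: guard c·x = 0.1304 hit at Δt = 0.4704 (t = 0.4704), x⁻ = (0.1304) → reset → x⁺ = (0.1022), jump to mode 3
Mode 3: flow for 0.3775 to horizon, guard not reached → x = (0.1857)

1 0.4704 2->3
final: 3 0.1857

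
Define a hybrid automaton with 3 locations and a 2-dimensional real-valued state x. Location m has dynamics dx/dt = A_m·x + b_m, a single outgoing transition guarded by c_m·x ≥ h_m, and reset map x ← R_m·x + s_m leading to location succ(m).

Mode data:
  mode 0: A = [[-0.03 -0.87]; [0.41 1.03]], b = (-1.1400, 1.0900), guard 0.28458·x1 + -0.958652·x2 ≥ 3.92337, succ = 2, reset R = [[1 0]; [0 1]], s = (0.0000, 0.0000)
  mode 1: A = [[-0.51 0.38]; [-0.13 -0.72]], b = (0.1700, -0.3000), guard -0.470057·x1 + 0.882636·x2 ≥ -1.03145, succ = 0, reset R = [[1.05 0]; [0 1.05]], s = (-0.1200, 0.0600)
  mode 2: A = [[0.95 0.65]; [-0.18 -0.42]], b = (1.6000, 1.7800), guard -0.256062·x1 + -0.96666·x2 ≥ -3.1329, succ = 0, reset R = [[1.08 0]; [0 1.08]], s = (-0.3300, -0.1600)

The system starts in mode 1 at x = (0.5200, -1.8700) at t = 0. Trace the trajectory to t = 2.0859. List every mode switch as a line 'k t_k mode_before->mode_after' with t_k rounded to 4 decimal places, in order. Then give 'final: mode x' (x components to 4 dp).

Mode 1: guard c·x = -1.0314 hit at Δt = 0.9746 (t = 0.9746), x⁻ = (0.0245, -1.1555) → reset → x⁺ = (-0.0942, -1.1533), jump to mode 0
Mode 0: flow for 1.1113 to horizon, guard not reached → x = (-0.1199, -1.4664)

1 0.9746 1->0
final: 0 -0.1199 -1.4664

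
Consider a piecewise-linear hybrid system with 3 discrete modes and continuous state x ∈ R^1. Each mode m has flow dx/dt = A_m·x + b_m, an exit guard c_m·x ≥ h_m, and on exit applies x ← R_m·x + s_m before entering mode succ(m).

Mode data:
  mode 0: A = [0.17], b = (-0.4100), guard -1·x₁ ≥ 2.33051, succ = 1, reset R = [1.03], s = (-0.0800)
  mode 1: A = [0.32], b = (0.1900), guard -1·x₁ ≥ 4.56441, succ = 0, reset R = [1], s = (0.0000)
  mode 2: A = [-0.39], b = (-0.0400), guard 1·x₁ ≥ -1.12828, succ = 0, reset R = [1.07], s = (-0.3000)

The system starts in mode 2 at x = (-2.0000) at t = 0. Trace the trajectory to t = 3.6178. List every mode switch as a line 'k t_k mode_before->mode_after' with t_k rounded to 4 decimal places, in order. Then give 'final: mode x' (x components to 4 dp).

1 1.5772 2->0
2 2.6988 0->1
final: 1 -3.1254

Mode 2: guard c·x = -1.1283 hit at Δt = 1.5772 (t = 1.5772), x⁻ = (-1.1283) → reset → x⁺ = (-1.5073), jump to mode 0
Mode 0: guard c·x = 2.3305 hit at Δt = 1.1216 (t = 2.6988), x⁻ = (-2.3305) → reset → x⁺ = (-2.4804), jump to mode 1
Mode 1: flow for 0.9190 to horizon, guard not reached → x = (-3.1254)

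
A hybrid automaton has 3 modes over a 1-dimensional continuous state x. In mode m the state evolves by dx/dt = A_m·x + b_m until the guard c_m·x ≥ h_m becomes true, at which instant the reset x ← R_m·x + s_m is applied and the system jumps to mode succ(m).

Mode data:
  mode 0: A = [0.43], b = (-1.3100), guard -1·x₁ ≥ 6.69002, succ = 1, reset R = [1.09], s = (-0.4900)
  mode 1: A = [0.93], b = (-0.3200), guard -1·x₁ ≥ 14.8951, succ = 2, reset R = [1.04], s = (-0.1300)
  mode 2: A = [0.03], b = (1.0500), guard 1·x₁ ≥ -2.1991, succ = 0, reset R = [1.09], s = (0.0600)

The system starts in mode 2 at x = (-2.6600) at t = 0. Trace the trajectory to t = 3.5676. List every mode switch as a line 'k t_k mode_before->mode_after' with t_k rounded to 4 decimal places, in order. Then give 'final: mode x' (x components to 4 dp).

1 0.4717 2->0
2 1.8497 0->1
3 2.5258 1->2
final: 2 -15.0057

Mode 2: guard c·x = -2.1991 hit at Δt = 0.4717 (t = 0.4717), x⁻ = (-2.1991) → reset → x⁺ = (-2.3370), jump to mode 0
Mode 0: guard c·x = 6.6900 hit at Δt = 1.3780 (t = 1.8497), x⁻ = (-6.6900) → reset → x⁺ = (-7.7821), jump to mode 1
Mode 1: guard c·x = 14.8951 hit at Δt = 0.6761 (t = 2.5258), x⁻ = (-14.8951) → reset → x⁺ = (-15.6209), jump to mode 2
Mode 2: flow for 1.0418 to horizon, guard not reached → x = (-15.0057)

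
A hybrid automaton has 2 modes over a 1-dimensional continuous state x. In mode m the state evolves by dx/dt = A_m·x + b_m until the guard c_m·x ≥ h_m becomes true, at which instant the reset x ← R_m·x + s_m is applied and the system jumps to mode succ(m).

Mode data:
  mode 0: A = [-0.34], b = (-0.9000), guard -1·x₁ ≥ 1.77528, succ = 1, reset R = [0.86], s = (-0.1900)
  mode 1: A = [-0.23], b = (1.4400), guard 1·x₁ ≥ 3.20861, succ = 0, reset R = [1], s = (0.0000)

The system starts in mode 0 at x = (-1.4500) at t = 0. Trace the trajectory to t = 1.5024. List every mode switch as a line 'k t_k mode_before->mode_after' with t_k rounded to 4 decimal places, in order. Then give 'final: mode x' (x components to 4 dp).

1 0.9326 0->1
final: 1 -0.7369

Mode 0: guard c·x = 1.7753 hit at Δt = 0.9326 (t = 0.9326), x⁻ = (-1.7753) → reset → x⁺ = (-1.7167), jump to mode 1
Mode 1: flow for 0.5698 to horizon, guard not reached → x = (-0.7369)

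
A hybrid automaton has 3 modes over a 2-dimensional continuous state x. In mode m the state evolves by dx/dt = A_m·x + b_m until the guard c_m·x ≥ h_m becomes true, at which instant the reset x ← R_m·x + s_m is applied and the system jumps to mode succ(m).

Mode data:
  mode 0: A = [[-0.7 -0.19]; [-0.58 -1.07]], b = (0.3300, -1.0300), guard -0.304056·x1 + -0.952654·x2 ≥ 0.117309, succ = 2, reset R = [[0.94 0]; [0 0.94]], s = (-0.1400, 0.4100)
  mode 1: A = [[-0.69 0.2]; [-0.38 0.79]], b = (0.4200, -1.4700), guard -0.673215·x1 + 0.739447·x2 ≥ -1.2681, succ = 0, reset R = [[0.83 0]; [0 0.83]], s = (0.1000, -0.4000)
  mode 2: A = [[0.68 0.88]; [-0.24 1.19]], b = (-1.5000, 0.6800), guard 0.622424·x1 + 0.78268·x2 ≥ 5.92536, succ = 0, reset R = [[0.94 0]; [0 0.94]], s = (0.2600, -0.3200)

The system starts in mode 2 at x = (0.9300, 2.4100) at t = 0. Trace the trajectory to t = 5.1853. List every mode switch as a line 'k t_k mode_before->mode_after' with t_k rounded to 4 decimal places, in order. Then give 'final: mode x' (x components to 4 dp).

1 0.6282 2->0
2 2.1305 0->2
3 4.4286 2->0
final: 0 0.9116 1.5771

Mode 2: guard c·x = 5.9254 hit at Δt = 0.6282 (t = 0.6282), x⁻ = (2.7533, 5.3810) → reset → x⁺ = (2.8481, 4.7382), jump to mode 0
Mode 0: guard c·x = 0.1173 hit at Δt = 1.5023 (t = 2.1305), x⁻ = (1.1364, -0.4859) → reset → x⁺ = (0.9282, -0.0467), jump to mode 2
Mode 2: guard c·x = 5.9254 hit at Δt = 2.2981 (t = 4.4286), x⁻ = (1.6458, 6.2618) → reset → x⁺ = (1.8071, 5.5661), jump to mode 0
Mode 0: flow for 0.7567 to horizon, guard not reached → x = (0.9116, 1.5771)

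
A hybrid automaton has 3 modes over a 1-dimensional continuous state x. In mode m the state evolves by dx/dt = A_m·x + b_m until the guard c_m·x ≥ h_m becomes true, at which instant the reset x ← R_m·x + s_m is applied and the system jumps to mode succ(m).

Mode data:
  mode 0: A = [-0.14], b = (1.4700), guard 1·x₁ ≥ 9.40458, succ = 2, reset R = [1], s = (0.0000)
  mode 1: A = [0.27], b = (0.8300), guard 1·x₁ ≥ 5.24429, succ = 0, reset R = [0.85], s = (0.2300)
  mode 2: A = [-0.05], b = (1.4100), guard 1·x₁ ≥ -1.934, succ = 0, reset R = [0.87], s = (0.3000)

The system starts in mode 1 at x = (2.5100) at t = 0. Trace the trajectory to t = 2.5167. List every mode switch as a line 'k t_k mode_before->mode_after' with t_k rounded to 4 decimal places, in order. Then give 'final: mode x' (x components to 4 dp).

Mode 1: guard c·x = 5.2443 hit at Δt = 1.4761 (t = 1.4761), x⁻ = (5.2443) → reset → x⁺ = (4.6876), jump to mode 0
Mode 0: flow for 1.0406 to horizon, guard not reached → x = (5.4756)

1 1.4761 1->0
final: 0 5.4756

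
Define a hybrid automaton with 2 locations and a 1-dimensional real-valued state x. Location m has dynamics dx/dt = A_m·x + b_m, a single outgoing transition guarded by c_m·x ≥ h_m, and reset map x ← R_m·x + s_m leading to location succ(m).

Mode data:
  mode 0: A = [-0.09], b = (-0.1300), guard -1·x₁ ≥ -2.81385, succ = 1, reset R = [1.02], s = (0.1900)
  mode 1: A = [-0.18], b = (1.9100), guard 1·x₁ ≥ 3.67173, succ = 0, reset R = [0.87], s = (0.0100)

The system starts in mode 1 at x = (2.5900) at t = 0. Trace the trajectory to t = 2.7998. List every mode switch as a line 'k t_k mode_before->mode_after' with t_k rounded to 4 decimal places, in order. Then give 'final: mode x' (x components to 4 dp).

1 0.8048 1->0
2 1.7798 0->1
3 2.2491 1->0
final: 0 2.9796

Mode 1: guard c·x = 3.6717 hit at Δt = 0.8048 (t = 0.8048), x⁻ = (3.6717) → reset → x⁺ = (3.2044), jump to mode 0
Mode 0: guard c·x = -2.8138 hit at Δt = 0.9750 (t = 1.7798), x⁻ = (2.8138) → reset → x⁺ = (3.0601), jump to mode 1
Mode 1: guard c·x = 3.6717 hit at Δt = 0.4693 (t = 2.2491), x⁻ = (3.6717) → reset → x⁺ = (3.2044), jump to mode 0
Mode 0: flow for 0.5507 to horizon, guard not reached → x = (2.9796)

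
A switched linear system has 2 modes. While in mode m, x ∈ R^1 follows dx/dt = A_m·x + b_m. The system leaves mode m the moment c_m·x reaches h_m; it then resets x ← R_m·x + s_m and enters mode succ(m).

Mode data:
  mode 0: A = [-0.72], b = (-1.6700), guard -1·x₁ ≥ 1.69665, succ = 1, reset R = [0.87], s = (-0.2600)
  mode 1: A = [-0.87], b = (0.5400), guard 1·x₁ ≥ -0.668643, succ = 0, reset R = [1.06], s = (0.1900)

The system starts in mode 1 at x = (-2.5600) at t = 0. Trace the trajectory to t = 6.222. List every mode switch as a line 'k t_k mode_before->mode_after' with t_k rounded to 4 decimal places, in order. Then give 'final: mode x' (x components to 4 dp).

Mode 1: guard c·x = -0.6686 hit at Δt = 1.0379 (t = 1.0379), x⁻ = (-0.6686) → reset → x⁺ = (-0.5188), jump to mode 0
Mode 0: guard c·x = 1.6966 hit at Δt = 1.4746 (t = 2.5125), x⁻ = (-1.6966) → reset → x⁺ = (-1.7361), jump to mode 1
Mode 1: guard c·x = -0.6686 hit at Δt = 0.6933 (t = 3.2058), x⁻ = (-0.6686) → reset → x⁺ = (-0.5188), jump to mode 0
Mode 0: guard c·x = 1.6966 hit at Δt = 1.4746 (t = 4.6804), x⁻ = (-1.6966) → reset → x⁺ = (-1.7361), jump to mode 1
Mode 1: guard c·x = -0.6686 hit at Δt = 0.6933 (t = 5.3737), x⁻ = (-0.6686) → reset → x⁺ = (-0.5188), jump to mode 0
Mode 0: flow for 0.8483 to horizon, guard not reached → x = (-1.3418)

1 1.0379 1->0
2 2.5125 0->1
3 3.2058 1->0
4 4.6804 0->1
5 5.3737 1->0
final: 0 -1.3418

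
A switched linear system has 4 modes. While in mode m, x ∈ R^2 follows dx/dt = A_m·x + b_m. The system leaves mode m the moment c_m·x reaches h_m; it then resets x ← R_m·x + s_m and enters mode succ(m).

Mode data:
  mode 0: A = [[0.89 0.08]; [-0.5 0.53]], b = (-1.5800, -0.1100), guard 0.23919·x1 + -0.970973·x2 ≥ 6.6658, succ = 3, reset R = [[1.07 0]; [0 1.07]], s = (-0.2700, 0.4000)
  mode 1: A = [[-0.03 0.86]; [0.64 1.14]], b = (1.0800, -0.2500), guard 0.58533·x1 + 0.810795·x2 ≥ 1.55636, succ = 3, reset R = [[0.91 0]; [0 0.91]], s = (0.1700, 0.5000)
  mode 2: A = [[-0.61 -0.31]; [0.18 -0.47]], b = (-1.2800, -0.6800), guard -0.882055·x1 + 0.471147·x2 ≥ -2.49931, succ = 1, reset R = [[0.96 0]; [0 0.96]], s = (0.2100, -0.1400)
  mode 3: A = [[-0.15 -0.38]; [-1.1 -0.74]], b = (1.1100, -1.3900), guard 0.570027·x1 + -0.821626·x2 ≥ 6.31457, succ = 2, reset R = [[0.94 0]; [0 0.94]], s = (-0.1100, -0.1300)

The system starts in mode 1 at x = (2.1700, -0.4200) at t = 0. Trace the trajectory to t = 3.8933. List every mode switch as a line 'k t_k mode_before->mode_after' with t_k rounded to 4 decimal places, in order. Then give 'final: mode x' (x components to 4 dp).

1 0.4781 1->3
2 1.9325 3->2
3 3.3270 2->1
final: 1 0.6238 -4.3813

Mode 1: guard c·x = 1.5564 hit at Δt = 0.4781 (t = 0.4781), x⁻ = (2.5668, 0.0665) → reset → x⁺ = (2.5058, 0.5605), jump to mode 3
Mode 3: guard c·x = 6.3146 hit at Δt = 1.4544 (t = 1.9325), x⁻ = (4.5740, -4.5121) → reset → x⁺ = (4.1895, -4.3714), jump to mode 2
Mode 2: guard c·x = -2.4993 hit at Δt = 1.3945 (t = 3.3270), x⁻ = (1.5032, -2.4905) → reset → x⁺ = (1.6531, -2.5309), jump to mode 1
Mode 1: flow for 0.5663 to horizon, guard not reached → x = (0.6238, -4.3813)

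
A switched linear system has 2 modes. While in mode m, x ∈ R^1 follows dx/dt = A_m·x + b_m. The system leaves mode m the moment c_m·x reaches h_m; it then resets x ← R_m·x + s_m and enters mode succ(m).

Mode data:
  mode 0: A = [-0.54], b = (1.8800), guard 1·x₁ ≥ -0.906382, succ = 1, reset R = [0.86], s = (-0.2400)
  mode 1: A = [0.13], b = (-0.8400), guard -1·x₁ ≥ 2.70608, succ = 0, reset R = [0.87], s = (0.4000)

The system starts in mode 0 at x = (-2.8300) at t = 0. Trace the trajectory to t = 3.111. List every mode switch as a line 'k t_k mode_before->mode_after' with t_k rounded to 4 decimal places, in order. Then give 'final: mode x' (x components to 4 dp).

Mode 0: guard c·x = -0.9064 hit at Δt = 0.6732 (t = 0.6732), x⁻ = (-0.9064) → reset → x⁺ = (-1.0195), jump to mode 1
Mode 1: guard c·x = 2.7061 hit at Δt = 1.5639 (t = 2.2371), x⁻ = (-2.7061) → reset → x⁺ = (-1.9543), jump to mode 0
Mode 0: guard c·x = -0.9064 hit at Δt = 0.3966 (t = 2.6337), x⁻ = (-0.9064) → reset → x⁺ = (-1.0195), jump to mode 1
Mode 1: flow for 0.4773 to horizon, guard not reached → x = (-1.4984)

1 0.6732 0->1
2 2.2371 1->0
3 2.6337 0->1
final: 1 -1.4984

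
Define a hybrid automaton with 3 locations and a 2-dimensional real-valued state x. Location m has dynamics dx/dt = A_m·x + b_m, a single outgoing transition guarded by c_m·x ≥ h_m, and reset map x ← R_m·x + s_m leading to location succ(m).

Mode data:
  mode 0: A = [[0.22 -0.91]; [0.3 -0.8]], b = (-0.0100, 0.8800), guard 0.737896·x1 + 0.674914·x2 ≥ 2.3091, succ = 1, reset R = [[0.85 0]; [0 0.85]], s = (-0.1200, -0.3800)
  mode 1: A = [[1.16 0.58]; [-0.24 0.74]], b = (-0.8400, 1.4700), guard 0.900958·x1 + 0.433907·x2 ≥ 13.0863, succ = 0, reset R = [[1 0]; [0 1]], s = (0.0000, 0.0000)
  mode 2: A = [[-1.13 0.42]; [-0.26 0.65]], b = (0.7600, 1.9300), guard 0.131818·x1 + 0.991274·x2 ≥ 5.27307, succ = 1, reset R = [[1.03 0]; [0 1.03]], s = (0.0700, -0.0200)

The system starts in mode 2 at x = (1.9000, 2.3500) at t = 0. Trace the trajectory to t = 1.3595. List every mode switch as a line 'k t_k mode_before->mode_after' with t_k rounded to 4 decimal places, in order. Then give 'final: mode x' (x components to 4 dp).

1 0.7156 2->1
final: 1 7.3924 8.7470

Mode 2: guard c·x = 5.2731 hit at Δt = 0.7156 (t = 0.7156), x⁻ = (1.9984, 5.0537) → reset → x⁺ = (2.1284, 5.1854), jump to mode 1
Mode 1: flow for 0.6439 to horizon, guard not reached → x = (7.3924, 8.7470)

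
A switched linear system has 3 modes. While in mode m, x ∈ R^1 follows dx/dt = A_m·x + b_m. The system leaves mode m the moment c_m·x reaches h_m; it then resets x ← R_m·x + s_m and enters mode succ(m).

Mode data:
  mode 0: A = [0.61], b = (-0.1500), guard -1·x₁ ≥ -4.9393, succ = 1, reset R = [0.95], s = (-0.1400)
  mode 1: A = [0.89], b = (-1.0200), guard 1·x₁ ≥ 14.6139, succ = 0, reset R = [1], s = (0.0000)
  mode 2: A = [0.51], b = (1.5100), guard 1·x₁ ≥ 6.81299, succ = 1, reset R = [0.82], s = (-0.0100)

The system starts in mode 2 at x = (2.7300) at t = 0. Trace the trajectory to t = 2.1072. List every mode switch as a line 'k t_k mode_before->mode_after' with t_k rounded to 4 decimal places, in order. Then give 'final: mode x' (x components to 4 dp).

Mode 2: guard c·x = 6.8130 hit at Δt = 1.0605 (t = 1.0605), x⁻ = (6.8130) → reset → x⁺ = (5.5767), jump to mode 1
Mode 1: flow for 1.0467 to horizon, guard not reached → x = (12.3930)

1 1.0605 2->1
final: 1 12.3930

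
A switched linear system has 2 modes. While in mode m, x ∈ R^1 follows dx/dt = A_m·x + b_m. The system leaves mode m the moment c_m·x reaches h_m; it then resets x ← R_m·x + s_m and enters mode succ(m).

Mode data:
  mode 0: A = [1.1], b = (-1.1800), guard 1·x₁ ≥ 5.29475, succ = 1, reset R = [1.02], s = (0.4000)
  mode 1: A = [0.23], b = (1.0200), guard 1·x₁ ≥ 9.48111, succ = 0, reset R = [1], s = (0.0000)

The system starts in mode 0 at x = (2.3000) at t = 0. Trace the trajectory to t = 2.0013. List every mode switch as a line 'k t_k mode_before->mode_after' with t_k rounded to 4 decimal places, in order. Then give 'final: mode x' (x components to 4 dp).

1 1.1232 0->1
final: 1 8.0914

Mode 0: guard c·x = 5.2947 hit at Δt = 1.1232 (t = 1.1232), x⁻ = (5.2947) → reset → x⁺ = (5.8006), jump to mode 1
Mode 1: flow for 0.8781 to horizon, guard not reached → x = (8.0914)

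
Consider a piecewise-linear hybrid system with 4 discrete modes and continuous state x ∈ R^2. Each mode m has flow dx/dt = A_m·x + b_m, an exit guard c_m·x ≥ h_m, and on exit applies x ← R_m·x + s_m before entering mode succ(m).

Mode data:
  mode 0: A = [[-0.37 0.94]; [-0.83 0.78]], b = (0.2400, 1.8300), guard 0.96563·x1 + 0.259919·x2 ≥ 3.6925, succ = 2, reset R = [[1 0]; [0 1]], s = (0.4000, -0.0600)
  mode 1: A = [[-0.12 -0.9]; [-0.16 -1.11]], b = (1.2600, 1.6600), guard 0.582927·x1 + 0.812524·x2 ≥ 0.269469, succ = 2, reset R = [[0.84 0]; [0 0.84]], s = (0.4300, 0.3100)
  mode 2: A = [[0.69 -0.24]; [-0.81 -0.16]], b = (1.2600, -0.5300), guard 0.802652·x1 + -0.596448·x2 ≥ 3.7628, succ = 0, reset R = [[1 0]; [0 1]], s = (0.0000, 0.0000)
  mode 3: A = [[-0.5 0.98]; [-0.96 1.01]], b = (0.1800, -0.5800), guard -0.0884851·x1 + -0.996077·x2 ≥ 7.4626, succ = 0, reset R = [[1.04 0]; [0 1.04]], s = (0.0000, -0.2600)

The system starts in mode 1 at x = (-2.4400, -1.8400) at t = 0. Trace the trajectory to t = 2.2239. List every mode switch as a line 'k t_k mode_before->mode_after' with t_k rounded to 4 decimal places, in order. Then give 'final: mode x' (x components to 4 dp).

1 1.1670 1->2
final: 2 1.8167 -0.3952

Mode 1: guard c·x = 0.2695 hit at Δt = 1.1670 (t = 1.1670), x⁻ = (-0.5017, 0.6916) → reset → x⁺ = (0.0086, 0.8909), jump to mode 2
Mode 2: flow for 1.0569 to horizon, guard not reached → x = (1.8167, -0.3952)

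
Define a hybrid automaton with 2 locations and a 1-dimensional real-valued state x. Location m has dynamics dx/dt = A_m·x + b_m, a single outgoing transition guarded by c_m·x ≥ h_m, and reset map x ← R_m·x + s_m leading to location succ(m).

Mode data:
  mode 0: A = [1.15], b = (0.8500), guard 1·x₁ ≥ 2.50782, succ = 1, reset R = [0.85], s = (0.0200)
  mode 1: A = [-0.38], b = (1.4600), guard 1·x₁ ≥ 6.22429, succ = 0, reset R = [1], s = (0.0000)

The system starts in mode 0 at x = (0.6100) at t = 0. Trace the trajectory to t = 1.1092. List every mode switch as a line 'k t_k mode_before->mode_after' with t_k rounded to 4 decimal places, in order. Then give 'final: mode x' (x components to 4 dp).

Mode 0: guard c·x = 2.5078 hit at Δt = 0.7637 (t = 0.7637), x⁻ = (2.5078) → reset → x⁺ = (2.1516), jump to mode 1
Mode 1: flow for 0.3455 to horizon, guard not reached → x = (2.3596)

1 0.7637 0->1
final: 1 2.3596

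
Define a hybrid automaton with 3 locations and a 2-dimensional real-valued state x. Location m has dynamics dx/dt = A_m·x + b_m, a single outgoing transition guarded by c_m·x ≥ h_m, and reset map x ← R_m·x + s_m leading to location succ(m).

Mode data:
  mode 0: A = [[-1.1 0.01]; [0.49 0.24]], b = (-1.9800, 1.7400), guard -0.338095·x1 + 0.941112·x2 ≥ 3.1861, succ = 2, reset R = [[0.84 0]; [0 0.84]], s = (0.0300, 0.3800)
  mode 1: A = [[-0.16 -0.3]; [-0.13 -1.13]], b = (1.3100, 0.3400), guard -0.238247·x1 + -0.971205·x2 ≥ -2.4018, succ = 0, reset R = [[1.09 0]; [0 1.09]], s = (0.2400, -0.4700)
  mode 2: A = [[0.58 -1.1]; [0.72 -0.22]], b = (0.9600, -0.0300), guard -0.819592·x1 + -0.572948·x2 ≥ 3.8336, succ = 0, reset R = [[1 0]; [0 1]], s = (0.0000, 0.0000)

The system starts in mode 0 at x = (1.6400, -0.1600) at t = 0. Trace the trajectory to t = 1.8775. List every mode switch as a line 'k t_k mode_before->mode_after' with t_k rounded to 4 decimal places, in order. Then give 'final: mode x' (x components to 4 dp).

Mode 0: guard c·x = 3.1861 hit at Δt = 1.5449 (t = 1.5449), x⁻ = (-1.1571, 2.9698) → reset → x⁺ = (-0.9420, 2.8746), jump to mode 2
Mode 2: flow for 0.3326 to horizon, guard not reached → x = (-1.8515, 2.3379)

1 1.5449 0->2
final: 2 -1.8515 2.3379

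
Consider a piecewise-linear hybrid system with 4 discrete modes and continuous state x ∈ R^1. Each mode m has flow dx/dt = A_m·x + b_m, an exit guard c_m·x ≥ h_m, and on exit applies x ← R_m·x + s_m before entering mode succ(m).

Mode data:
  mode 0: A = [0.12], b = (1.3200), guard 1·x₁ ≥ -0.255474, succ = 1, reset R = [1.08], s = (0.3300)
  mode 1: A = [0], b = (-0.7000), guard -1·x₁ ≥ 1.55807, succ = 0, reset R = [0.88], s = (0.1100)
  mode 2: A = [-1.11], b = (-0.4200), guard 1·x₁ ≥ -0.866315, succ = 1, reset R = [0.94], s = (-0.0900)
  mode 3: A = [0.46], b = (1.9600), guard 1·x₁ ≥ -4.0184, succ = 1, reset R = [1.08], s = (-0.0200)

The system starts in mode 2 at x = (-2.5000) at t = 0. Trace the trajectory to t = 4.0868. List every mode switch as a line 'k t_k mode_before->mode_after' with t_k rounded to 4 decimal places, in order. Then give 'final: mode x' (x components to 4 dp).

Mode 2: guard c·x = -0.8663 hit at Δt = 1.3241 (t = 1.3241), x⁻ = (-0.8663) → reset → x⁺ = (-0.9043), jump to mode 1
Mode 1: guard c·x = 1.5581 hit at Δt = 0.9339 (t = 2.2580), x⁻ = (-1.5581) → reset → x⁺ = (-1.2611), jump to mode 0
Mode 0: guard c·x = -0.2555 hit at Δt = 0.8189 (t = 3.0769), x⁻ = (-0.2555) → reset → x⁺ = (0.0541), jump to mode 1
Mode 1: flow for 1.0099 to horizon, guard not reached → x = (-0.6528)

1 1.3241 2->1
2 2.2580 1->0
3 3.0769 0->1
final: 1 -0.6528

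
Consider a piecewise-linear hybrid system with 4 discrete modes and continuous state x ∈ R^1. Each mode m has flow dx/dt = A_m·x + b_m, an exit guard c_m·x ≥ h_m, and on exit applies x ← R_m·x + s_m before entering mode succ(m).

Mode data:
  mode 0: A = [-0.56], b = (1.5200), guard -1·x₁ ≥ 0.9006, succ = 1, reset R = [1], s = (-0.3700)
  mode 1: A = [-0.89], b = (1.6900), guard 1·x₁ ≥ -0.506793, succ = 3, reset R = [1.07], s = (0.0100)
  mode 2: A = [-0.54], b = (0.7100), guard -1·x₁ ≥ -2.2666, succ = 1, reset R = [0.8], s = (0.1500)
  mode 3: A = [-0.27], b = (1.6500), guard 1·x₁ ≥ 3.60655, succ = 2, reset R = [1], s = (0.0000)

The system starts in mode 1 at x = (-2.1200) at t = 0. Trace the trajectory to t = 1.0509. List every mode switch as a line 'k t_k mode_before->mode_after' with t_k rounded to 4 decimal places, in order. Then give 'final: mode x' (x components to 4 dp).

Mode 1: guard c·x = -0.5068 hit at Δt = 0.5766 (t = 0.5766), x⁻ = (-0.5068) → reset → x⁺ = (-0.5323), jump to mode 3
Mode 3: flow for 0.4743 to horizon, guard not reached → x = (0.2663)

1 0.5766 1->3
final: 3 0.2663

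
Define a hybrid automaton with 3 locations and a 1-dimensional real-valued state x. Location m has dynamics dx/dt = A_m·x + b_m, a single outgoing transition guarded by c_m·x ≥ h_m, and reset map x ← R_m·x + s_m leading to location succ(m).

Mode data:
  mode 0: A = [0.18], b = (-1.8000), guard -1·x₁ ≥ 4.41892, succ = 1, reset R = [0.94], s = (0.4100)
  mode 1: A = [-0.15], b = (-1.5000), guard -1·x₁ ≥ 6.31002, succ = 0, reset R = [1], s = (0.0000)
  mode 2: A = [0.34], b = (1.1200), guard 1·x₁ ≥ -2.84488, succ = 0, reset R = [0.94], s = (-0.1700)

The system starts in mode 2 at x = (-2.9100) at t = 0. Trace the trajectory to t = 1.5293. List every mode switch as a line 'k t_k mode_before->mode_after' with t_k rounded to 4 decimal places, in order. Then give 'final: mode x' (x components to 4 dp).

1 0.4606 2->0
2 1.1031 0->1
final: 1 -4.1312

Mode 2: guard c·x = -2.8449 hit at Δt = 0.4606 (t = 0.4606), x⁻ = (-2.8449) → reset → x⁺ = (-2.8442), jump to mode 0
Mode 0: guard c·x = 4.4189 hit at Δt = 0.6425 (t = 1.1031), x⁻ = (-4.4189) → reset → x⁺ = (-3.7438), jump to mode 1
Mode 1: flow for 0.4262 to horizon, guard not reached → x = (-4.1312)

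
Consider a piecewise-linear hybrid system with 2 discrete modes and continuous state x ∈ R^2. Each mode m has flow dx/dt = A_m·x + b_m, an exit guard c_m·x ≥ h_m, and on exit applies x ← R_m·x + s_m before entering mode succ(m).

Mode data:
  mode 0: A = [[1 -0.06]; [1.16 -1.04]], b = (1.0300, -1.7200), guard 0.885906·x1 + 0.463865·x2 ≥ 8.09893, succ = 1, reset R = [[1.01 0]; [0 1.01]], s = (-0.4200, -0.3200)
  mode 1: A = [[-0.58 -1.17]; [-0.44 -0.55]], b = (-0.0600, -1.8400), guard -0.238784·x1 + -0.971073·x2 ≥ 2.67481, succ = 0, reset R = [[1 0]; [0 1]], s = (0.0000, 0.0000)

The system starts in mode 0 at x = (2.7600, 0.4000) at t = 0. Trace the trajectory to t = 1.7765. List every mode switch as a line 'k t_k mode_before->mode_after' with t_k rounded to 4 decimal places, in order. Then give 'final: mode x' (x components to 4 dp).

Mode 0: guard c·x = 8.0989 hit at Δt = 0.8508 (t = 0.8508), x⁻ = (7.7533, 2.6521) → reset → x⁺ = (7.4109, 2.3586), jump to mode 1
Mode 1: flow for 0.9257 to horizon, guard not reached → x = (4.3374, -1.5984)

1 0.8508 0->1
final: 1 4.3374 -1.5984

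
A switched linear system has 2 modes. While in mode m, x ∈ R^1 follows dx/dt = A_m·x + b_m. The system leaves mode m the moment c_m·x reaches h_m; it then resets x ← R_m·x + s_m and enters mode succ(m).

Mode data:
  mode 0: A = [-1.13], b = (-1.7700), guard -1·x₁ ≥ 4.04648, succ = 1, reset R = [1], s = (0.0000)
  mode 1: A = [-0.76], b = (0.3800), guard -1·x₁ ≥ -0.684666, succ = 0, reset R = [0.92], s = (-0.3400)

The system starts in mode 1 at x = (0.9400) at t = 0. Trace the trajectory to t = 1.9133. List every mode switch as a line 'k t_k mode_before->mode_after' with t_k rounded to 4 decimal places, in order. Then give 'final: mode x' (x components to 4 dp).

Mode 1: guard c·x = -0.6847 hit at Δt = 1.1424 (t = 1.1424), x⁻ = (0.6847) → reset → x⁺ = (0.2899), jump to mode 0
Mode 0: flow for 0.7709 to horizon, guard not reached → x = (-0.7896)

1 1.1424 1->0
final: 0 -0.7896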